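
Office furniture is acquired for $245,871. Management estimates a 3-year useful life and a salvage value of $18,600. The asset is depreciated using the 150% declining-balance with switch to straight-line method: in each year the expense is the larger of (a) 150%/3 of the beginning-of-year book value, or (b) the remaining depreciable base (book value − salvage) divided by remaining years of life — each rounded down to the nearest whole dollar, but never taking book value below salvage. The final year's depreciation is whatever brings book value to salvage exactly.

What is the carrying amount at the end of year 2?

$61,468

Depreciable base = $245,871 − $18,600 = $227,271.
Year 1: DB = ⌊$245,871 × 150%/3⌋ = $122,935; SL = ⌊$227,271/3⌋ = $75,757 → take DB $122,935. Book value $122,936.
Year 2: DB = ⌊$122,936 × 150%/3⌋ = $61,468; SL = ⌊$104,336/2⌋ = $52,168 → take DB $61,468. Book value $61,468.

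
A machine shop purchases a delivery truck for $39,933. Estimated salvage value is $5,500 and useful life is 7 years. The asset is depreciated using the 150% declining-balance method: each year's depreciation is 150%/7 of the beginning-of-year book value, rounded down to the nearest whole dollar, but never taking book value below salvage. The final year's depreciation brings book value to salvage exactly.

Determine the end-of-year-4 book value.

Depreciable base = $39,933 − $5,500 = $34,433.
Year 1: ⌊$39,933 × 150%/7⌋ = $8,557. Book value $31,376.
Year 2: ⌊$31,376 × 150%/7⌋ = $6,723. Book value $24,653.
Year 3: ⌊$24,653 × 150%/7⌋ = $5,282. Book value $19,371.
Year 4: ⌊$19,371 × 150%/7⌋ = $4,150. Book value $15,221.

$15,221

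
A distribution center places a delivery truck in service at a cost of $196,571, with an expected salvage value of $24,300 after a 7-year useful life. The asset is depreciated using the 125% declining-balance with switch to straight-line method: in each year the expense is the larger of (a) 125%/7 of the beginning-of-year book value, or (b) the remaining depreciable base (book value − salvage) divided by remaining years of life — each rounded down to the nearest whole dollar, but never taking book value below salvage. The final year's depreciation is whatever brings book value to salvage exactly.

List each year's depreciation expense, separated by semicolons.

$35,101; $28,833; $23,685; $21,163; $21,163; $21,163; $21,163

Depreciable base = $196,571 − $24,300 = $172,271.
Year 1: DB = ⌊$196,571 × 125%/7⌋ = $35,101; SL = ⌊$172,271/7⌋ = $24,610 → take DB $35,101. Book value $161,470.
Year 2: DB = ⌊$161,470 × 125%/7⌋ = $28,833; SL = ⌊$137,170/6⌋ = $22,861 → take DB $28,833. Book value $132,637.
Year 3: DB = ⌊$132,637 × 125%/7⌋ = $23,685; SL = ⌊$108,337/5⌋ = $21,667 → take DB $23,685. Book value $108,952.
Year 4: DB = ⌊$108,952 × 125%/7⌋ = $19,455; SL = ⌊$84,652/4⌋ = $21,163 → take SL $21,163. Book value $87,789.
Year 5: DB = ⌊$87,789 × 125%/7⌋ = $15,676; SL = ⌊$63,489/3⌋ = $21,163 → take SL $21,163. Book value $66,626.
Year 6: DB = ⌊$66,626 × 125%/7⌋ = $11,897; SL = ⌊$42,326/2⌋ = $21,163 → take SL $21,163. Book value $45,463.
Year 7 (final): $45,463 − $24,300 = $21,163. Book value $24,300.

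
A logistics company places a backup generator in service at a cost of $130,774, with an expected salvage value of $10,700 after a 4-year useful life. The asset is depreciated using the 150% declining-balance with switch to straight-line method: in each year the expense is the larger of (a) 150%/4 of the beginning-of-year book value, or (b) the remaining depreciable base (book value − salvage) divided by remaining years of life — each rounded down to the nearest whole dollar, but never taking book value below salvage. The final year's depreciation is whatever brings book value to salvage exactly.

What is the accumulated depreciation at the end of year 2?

$79,690

Depreciable base = $130,774 − $10,700 = $120,074.
Year 1: DB = ⌊$130,774 × 150%/4⌋ = $49,040; SL = ⌊$120,074/4⌋ = $30,018 → take DB $49,040. Book value $81,734.
Year 2: DB = ⌊$81,734 × 150%/4⌋ = $30,650; SL = ⌊$71,034/3⌋ = $23,678 → take DB $30,650. Book value $51,084.
Accumulated through year 2 = $130,774 − $51,084 = $79,690.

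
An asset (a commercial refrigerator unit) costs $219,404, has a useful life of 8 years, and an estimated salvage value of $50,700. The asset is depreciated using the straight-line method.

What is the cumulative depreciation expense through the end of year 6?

Depreciable base = $219,404 − $50,700 = $168,704.
Annual expense = $168,704 / 8 = $21,088.
End of year 1: book value $198,316.
End of year 2: book value $177,228.
End of year 3: book value $156,140.
End of year 4: book value $135,052.
End of year 5: book value $113,964.
End of year 6: book value $92,876.
Accumulated through year 6 = $219,404 − $92,876 = $126,528.

$126,528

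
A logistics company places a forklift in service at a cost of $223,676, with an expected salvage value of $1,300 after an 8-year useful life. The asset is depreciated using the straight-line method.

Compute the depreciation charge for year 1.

Depreciable base = $223,676 − $1,300 = $222,376.
Annual expense = $222,376 / 8 = $27,797.

$27,797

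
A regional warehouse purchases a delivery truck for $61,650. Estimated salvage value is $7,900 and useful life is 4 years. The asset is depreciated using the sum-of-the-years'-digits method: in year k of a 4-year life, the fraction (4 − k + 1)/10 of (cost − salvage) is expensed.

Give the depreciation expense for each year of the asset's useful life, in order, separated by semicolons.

Depreciable base = $61,650 − $7,900 = $53,750.
Sum of the years' digits = 4+3+2+1 = 10.
Year 1: $53,750 × 4/10 = $21,500. Book value $40,150.
Year 2: $53,750 × 3/10 = $16,125. Book value $24,025.
Year 3: $53,750 × 2/10 = $10,750. Book value $13,275.
Year 4: $53,750 × 1/10 = $5,375. Book value $7,900.

$21,500; $16,125; $10,750; $5,375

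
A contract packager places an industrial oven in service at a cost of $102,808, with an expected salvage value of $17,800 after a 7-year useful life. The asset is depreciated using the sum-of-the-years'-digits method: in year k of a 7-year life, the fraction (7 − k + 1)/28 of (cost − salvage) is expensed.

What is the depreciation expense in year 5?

Depreciable base = $102,808 − $17,800 = $85,008.
Sum of the years' digits = 7+6+5+4+3+2+1 = 28.
Year 1: $85,008 × 7/28 = $21,252. Book value $81,556.
Year 2: $85,008 × 6/28 = $18,216. Book value $63,340.
Year 3: $85,008 × 5/28 = $15,180. Book value $48,160.
Year 4: $85,008 × 4/28 = $12,144. Book value $36,016.
Year 5: $85,008 × 3/28 = $9,108. Book value $26,908.

$9,108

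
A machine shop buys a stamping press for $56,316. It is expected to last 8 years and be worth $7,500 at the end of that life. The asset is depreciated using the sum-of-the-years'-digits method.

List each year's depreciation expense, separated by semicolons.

$10,848; $9,492; $8,136; $6,780; $5,424; $4,068; $2,712; $1,356

Depreciable base = $56,316 − $7,500 = $48,816.
Sum of the years' digits = 8+7+6+5+4+3+2+1 = 36.
Year 1: $48,816 × 8/36 = $10,848. Book value $45,468.
Year 2: $48,816 × 7/36 = $9,492. Book value $35,976.
Year 3: $48,816 × 6/36 = $8,136. Book value $27,840.
Year 4: $48,816 × 5/36 = $6,780. Book value $21,060.
Year 5: $48,816 × 4/36 = $5,424. Book value $15,636.
Year 6: $48,816 × 3/36 = $4,068. Book value $11,568.
Year 7: $48,816 × 2/36 = $2,712. Book value $8,856.
Year 8: $48,816 × 1/36 = $1,356. Book value $7,500.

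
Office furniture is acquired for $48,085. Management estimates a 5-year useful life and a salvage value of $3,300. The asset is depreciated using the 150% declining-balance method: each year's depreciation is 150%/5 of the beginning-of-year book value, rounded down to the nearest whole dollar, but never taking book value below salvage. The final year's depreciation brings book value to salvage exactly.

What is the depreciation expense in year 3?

$7,068

Depreciable base = $48,085 − $3,300 = $44,785.
Year 1: ⌊$48,085 × 150%/5⌋ = $14,425. Book value $33,660.
Year 2: ⌊$33,660 × 150%/5⌋ = $10,098. Book value $23,562.
Year 3: ⌊$23,562 × 150%/5⌋ = $7,068. Book value $16,494.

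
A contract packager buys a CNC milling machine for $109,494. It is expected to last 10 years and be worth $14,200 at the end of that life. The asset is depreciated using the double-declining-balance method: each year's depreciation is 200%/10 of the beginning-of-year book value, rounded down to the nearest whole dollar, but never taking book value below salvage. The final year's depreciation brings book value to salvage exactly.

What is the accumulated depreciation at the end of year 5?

$73,614

Depreciable base = $109,494 − $14,200 = $95,294.
Year 1: ⌊$109,494 × 200%/10⌋ = $21,898. Book value $87,596.
Year 2: ⌊$87,596 × 200%/10⌋ = $17,519. Book value $70,077.
Year 3: ⌊$70,077 × 200%/10⌋ = $14,015. Book value $56,062.
Year 4: ⌊$56,062 × 200%/10⌋ = $11,212. Book value $44,850.
Year 5: ⌊$44,850 × 200%/10⌋ = $8,970. Book value $35,880.
Accumulated through year 5 = $109,494 − $35,880 = $73,614.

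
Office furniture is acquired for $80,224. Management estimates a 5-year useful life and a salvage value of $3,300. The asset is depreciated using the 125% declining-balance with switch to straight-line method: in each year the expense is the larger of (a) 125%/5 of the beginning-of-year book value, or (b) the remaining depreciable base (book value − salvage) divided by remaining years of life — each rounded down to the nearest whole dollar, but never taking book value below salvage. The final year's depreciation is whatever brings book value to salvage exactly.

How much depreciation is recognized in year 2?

$15,042

Depreciable base = $80,224 − $3,300 = $76,924.
Year 1: DB = ⌊$80,224 × 125%/5⌋ = $20,056; SL = ⌊$76,924/5⌋ = $15,384 → take DB $20,056. Book value $60,168.
Year 2: DB = ⌊$60,168 × 125%/5⌋ = $15,042; SL = ⌊$56,868/4⌋ = $14,217 → take DB $15,042. Book value $45,126.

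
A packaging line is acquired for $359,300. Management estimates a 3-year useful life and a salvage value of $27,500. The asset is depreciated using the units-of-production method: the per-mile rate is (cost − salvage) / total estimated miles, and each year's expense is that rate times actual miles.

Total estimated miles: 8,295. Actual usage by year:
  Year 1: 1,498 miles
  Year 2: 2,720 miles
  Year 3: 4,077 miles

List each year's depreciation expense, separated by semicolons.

$59,920; $108,800; $163,080

Depreciable base = $359,300 − $27,500 = $331,800.
Rate = $331,800 / 8,295 miles = $40 per mile.
Year 1: 1,498 × $40 = $59,920. Book value $299,380.
Year 2: 2,720 × $40 = $108,800. Book value $190,580.
Year 3: 4,077 × $40 = $163,080. Book value $27,500.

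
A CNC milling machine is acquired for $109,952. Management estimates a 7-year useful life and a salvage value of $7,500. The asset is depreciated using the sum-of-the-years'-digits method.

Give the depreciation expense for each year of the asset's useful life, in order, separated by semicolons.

Depreciable base = $109,952 − $7,500 = $102,452.
Sum of the years' digits = 7+6+5+4+3+2+1 = 28.
Year 1: $102,452 × 7/28 = $25,613. Book value $84,339.
Year 2: $102,452 × 6/28 = $21,954. Book value $62,385.
Year 3: $102,452 × 5/28 = $18,295. Book value $44,090.
Year 4: $102,452 × 4/28 = $14,636. Book value $29,454.
Year 5: $102,452 × 3/28 = $10,977. Book value $18,477.
Year 6: $102,452 × 2/28 = $7,318. Book value $11,159.
Year 7: $102,452 × 1/28 = $3,659. Book value $7,500.

$25,613; $21,954; $18,295; $14,636; $10,977; $7,318; $3,659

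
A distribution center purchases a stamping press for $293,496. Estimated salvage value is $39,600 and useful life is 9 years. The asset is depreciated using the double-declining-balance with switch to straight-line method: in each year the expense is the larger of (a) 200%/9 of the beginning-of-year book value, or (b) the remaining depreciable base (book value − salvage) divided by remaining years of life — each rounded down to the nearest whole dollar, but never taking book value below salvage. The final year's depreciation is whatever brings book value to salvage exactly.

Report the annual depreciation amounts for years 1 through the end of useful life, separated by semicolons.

Depreciable base = $293,496 − $39,600 = $253,896.
Year 1: DB = ⌊$293,496 × 200%/9⌋ = $65,221; SL = ⌊$253,896/9⌋ = $28,210 → take DB $65,221. Book value $228,275.
Year 2: DB = ⌊$228,275 × 200%/9⌋ = $50,727; SL = ⌊$188,675/8⌋ = $23,584 → take DB $50,727. Book value $177,548.
Year 3: DB = ⌊$177,548 × 200%/9⌋ = $39,455; SL = ⌊$137,948/7⌋ = $19,706 → take DB $39,455. Book value $138,093.
Year 4: DB = ⌊$138,093 × 200%/9⌋ = $30,687; SL = ⌊$98,493/6⌋ = $16,415 → take DB $30,687. Book value $107,406.
Year 5: DB = ⌊$107,406 × 200%/9⌋ = $23,868; SL = ⌊$67,806/5⌋ = $13,561 → take DB $23,868. Book value $83,538.
Year 6: DB = ⌊$83,538 × 200%/9⌋ = $18,564; SL = ⌊$43,938/4⌋ = $10,984 → take DB $18,564. Book value $64,974.
Year 7: DB = ⌊$64,974 × 200%/9⌋ = $14,438; SL = ⌊$25,374/3⌋ = $8,458 → take DB $14,438. Book value $50,536.
Year 8: DB = ⌊$50,536 × 200%/9⌋ = $11,230; SL = ⌊$10,936/2⌋ = $5,468 → take DB $11,230, capped at $10,936. Book value $39,600.
Year 9 (final): $39,600 − $39,600 = $0. Book value $39,600.

$65,221; $50,727; $39,455; $30,687; $23,868; $18,564; $14,438; $10,936; $0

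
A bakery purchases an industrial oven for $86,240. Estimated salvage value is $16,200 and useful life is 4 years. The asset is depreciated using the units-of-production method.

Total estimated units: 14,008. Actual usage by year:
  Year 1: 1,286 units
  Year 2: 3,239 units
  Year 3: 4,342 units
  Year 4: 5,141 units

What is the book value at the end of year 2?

$63,615

Depreciable base = $86,240 − $16,200 = $70,040.
Rate = $70,040 / 14,008 units = $5 per unit.
Year 1: 1,286 × $5 = $6,430. Book value $79,810.
Year 2: 3,239 × $5 = $16,195. Book value $63,615.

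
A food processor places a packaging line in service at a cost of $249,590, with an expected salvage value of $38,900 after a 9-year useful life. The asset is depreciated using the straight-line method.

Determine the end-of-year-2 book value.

Depreciable base = $249,590 − $38,900 = $210,690.
Annual expense = $210,690 / 9 = $23,410.
End of year 1: book value $226,180.
End of year 2: book value $202,770.

$202,770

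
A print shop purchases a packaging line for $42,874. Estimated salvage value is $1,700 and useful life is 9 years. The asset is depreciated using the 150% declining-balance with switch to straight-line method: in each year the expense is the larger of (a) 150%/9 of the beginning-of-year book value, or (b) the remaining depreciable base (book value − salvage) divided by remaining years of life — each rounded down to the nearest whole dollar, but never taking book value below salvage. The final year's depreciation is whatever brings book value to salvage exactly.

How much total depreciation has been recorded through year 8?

$37,378

Depreciable base = $42,874 − $1,700 = $41,174.
Year 1: DB = ⌊$42,874 × 150%/9⌋ = $7,145; SL = ⌊$41,174/9⌋ = $4,574 → take DB $7,145. Book value $35,729.
Year 2: DB = ⌊$35,729 × 150%/9⌋ = $5,954; SL = ⌊$34,029/8⌋ = $4,253 → take DB $5,954. Book value $29,775.
Year 3: DB = ⌊$29,775 × 150%/9⌋ = $4,962; SL = ⌊$28,075/7⌋ = $4,010 → take DB $4,962. Book value $24,813.
Year 4: DB = ⌊$24,813 × 150%/9⌋ = $4,135; SL = ⌊$23,113/6⌋ = $3,852 → take DB $4,135. Book value $20,678.
Year 5: DB = ⌊$20,678 × 150%/9⌋ = $3,446; SL = ⌊$18,978/5⌋ = $3,795 → take SL $3,795. Book value $16,883.
Year 6: DB = ⌊$16,883 × 150%/9⌋ = $2,813; SL = ⌊$15,183/4⌋ = $3,795 → take SL $3,795. Book value $13,088.
Year 7: DB = ⌊$13,088 × 150%/9⌋ = $2,181; SL = ⌊$11,388/3⌋ = $3,796 → take SL $3,796. Book value $9,292.
Year 8: DB = ⌊$9,292 × 150%/9⌋ = $1,548; SL = ⌊$7,592/2⌋ = $3,796 → take SL $3,796. Book value $5,496.
Accumulated through year 8 = $42,874 − $5,496 = $37,378.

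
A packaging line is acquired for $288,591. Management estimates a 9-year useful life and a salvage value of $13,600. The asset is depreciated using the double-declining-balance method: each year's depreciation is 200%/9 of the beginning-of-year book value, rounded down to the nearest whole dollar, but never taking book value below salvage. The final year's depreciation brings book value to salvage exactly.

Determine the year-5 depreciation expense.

Depreciable base = $288,591 − $13,600 = $274,991.
Year 1: ⌊$288,591 × 200%/9⌋ = $64,131. Book value $224,460.
Year 2: ⌊$224,460 × 200%/9⌋ = $49,880. Book value $174,580.
Year 3: ⌊$174,580 × 200%/9⌋ = $38,795. Book value $135,785.
Year 4: ⌊$135,785 × 200%/9⌋ = $30,174. Book value $105,611.
Year 5: ⌊$105,611 × 200%/9⌋ = $23,469. Book value $82,142.

$23,469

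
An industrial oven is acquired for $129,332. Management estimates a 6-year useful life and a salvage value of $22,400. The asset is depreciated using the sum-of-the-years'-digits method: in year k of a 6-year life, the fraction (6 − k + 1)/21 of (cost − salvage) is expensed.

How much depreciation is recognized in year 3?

Depreciable base = $129,332 − $22,400 = $106,932.
Sum of the years' digits = 6+5+4+3+2+1 = 21.
Year 1: $106,932 × 6/21 = $30,552. Book value $98,780.
Year 2: $106,932 × 5/21 = $25,460. Book value $73,320.
Year 3: $106,932 × 4/21 = $20,368. Book value $52,952.

$20,368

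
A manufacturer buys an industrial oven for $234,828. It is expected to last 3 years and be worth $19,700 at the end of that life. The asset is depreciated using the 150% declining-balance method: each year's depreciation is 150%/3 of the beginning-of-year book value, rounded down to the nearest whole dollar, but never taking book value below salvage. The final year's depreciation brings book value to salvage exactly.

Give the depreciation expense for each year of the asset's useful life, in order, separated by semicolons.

$117,414; $58,707; $39,007

Depreciable base = $234,828 − $19,700 = $215,128.
Year 1: ⌊$234,828 × 150%/3⌋ = $117,414. Book value $117,414.
Year 2: ⌊$117,414 × 150%/3⌋ = $58,707. Book value $58,707.
Year 3 (final): $58,707 − $19,700 = $39,007. Book value $19,700.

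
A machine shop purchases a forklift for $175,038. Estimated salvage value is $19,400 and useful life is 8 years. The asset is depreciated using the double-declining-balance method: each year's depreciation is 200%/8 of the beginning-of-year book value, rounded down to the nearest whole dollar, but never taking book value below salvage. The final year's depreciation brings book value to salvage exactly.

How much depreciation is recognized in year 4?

$18,461

Depreciable base = $175,038 − $19,400 = $155,638.
Year 1: ⌊$175,038 × 200%/8⌋ = $43,759. Book value $131,279.
Year 2: ⌊$131,279 × 200%/8⌋ = $32,819. Book value $98,460.
Year 3: ⌊$98,460 × 200%/8⌋ = $24,615. Book value $73,845.
Year 4: ⌊$73,845 × 200%/8⌋ = $18,461. Book value $55,384.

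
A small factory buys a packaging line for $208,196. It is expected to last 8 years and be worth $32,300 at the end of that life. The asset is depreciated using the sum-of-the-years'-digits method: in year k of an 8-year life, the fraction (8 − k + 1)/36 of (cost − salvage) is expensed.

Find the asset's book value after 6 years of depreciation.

$46,958

Depreciable base = $208,196 − $32,300 = $175,896.
Sum of the years' digits = 8+7+6+5+4+3+2+1 = 36.
Year 1: $175,896 × 8/36 = $39,088. Book value $169,108.
Year 2: $175,896 × 7/36 = $34,202. Book value $134,906.
Year 3: $175,896 × 6/36 = $29,316. Book value $105,590.
Year 4: $175,896 × 5/36 = $24,430. Book value $81,160.
Year 5: $175,896 × 4/36 = $19,544. Book value $61,616.
Year 6: $175,896 × 3/36 = $14,658. Book value $46,958.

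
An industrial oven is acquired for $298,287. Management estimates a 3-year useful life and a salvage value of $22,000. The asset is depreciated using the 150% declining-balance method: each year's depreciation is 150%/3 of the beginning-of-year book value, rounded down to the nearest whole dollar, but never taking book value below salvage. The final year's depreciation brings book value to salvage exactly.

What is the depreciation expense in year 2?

Depreciable base = $298,287 − $22,000 = $276,287.
Year 1: ⌊$298,287 × 150%/3⌋ = $149,143. Book value $149,144.
Year 2: ⌊$149,144 × 150%/3⌋ = $74,572. Book value $74,572.

$74,572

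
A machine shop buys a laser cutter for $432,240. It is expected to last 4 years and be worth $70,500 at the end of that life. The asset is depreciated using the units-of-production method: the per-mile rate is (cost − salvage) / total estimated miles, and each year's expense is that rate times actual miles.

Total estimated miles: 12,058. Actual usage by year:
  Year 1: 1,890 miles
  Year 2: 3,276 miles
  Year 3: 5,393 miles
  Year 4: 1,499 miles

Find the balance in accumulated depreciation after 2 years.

$154,980

Depreciable base = $432,240 − $70,500 = $361,740.
Rate = $361,740 / 12,058 miles = $30 per mile.
Year 1: 1,890 × $30 = $56,700. Book value $375,540.
Year 2: 3,276 × $30 = $98,280. Book value $277,260.
Accumulated through year 2 = $432,240 − $277,260 = $154,980.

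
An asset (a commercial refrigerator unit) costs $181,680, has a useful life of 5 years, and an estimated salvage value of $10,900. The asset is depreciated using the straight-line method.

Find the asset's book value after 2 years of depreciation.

$113,368

Depreciable base = $181,680 − $10,900 = $170,780.
Annual expense = $170,780 / 5 = $34,156.
End of year 1: book value $147,524.
End of year 2: book value $113,368.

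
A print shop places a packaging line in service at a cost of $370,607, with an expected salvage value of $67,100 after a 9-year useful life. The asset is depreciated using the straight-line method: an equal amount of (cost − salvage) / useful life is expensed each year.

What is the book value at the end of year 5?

Depreciable base = $370,607 − $67,100 = $303,507.
Annual expense = $303,507 / 9 = $33,723.
End of year 1: book value $336,884.
End of year 2: book value $303,161.
End of year 3: book value $269,438.
End of year 4: book value $235,715.
End of year 5: book value $201,992.

$201,992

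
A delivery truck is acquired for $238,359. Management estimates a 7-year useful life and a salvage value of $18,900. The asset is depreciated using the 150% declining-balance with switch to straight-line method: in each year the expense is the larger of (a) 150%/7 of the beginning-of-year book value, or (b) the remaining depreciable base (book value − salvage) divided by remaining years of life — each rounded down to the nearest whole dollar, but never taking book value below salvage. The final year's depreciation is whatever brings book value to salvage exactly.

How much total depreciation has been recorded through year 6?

Depreciable base = $238,359 − $18,900 = $219,459.
Year 1: DB = ⌊$238,359 × 150%/7⌋ = $51,076; SL = ⌊$219,459/7⌋ = $31,351 → take DB $51,076. Book value $187,283.
Year 2: DB = ⌊$187,283 × 150%/7⌋ = $40,132; SL = ⌊$168,383/6⌋ = $28,063 → take DB $40,132. Book value $147,151.
Year 3: DB = ⌊$147,151 × 150%/7⌋ = $31,532; SL = ⌊$128,251/5⌋ = $25,650 → take DB $31,532. Book value $115,619.
Year 4: DB = ⌊$115,619 × 150%/7⌋ = $24,775; SL = ⌊$96,719/4⌋ = $24,179 → take DB $24,775. Book value $90,844.
Year 5: DB = ⌊$90,844 × 150%/7⌋ = $19,466; SL = ⌊$71,944/3⌋ = $23,981 → take SL $23,981. Book value $66,863.
Year 6: DB = ⌊$66,863 × 150%/7⌋ = $14,327; SL = ⌊$47,963/2⌋ = $23,981 → take SL $23,981. Book value $42,882.
Accumulated through year 6 = $238,359 − $42,882 = $195,477.

$195,477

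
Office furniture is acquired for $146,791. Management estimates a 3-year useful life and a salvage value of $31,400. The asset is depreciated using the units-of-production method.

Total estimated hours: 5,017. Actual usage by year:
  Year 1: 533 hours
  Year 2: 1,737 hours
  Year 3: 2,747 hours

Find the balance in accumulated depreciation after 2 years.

Depreciable base = $146,791 − $31,400 = $115,391.
Rate = $115,391 / 5,017 hours = $23 per hour.
Year 1: 533 × $23 = $12,259. Book value $134,532.
Year 2: 1,737 × $23 = $39,951. Book value $94,581.
Accumulated through year 2 = $146,791 − $94,581 = $52,210.

$52,210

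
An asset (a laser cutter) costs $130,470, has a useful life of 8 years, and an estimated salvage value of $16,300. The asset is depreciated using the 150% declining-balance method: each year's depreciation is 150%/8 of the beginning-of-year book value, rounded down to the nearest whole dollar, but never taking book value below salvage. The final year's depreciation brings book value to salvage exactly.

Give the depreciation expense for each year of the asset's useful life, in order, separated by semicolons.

Depreciable base = $130,470 − $16,300 = $114,170.
Year 1: ⌊$130,470 × 150%/8⌋ = $24,463. Book value $106,007.
Year 2: ⌊$106,007 × 150%/8⌋ = $19,876. Book value $86,131.
Year 3: ⌊$86,131 × 150%/8⌋ = $16,149. Book value $69,982.
Year 4: ⌊$69,982 × 150%/8⌋ = $13,121. Book value $56,861.
Year 5: ⌊$56,861 × 150%/8⌋ = $10,661. Book value $46,200.
Year 6: ⌊$46,200 × 150%/8⌋ = $8,662. Book value $37,538.
Year 7: ⌊$37,538 × 150%/8⌋ = $7,038. Book value $30,500.
Year 8 (final): $30,500 − $16,300 = $14,200. Book value $16,300.

$24,463; $19,876; $16,149; $13,121; $10,661; $8,662; $7,038; $14,200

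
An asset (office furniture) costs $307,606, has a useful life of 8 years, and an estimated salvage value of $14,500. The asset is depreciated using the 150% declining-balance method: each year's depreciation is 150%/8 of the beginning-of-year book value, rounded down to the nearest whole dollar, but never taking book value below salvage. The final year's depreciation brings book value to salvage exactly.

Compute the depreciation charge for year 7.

$16,593

Depreciable base = $307,606 − $14,500 = $293,106.
Year 1: ⌊$307,606 × 150%/8⌋ = $57,676. Book value $249,930.
Year 2: ⌊$249,930 × 150%/8⌋ = $46,861. Book value $203,069.
Year 3: ⌊$203,069 × 150%/8⌋ = $38,075. Book value $164,994.
Year 4: ⌊$164,994 × 150%/8⌋ = $30,936. Book value $134,058.
Year 5: ⌊$134,058 × 150%/8⌋ = $25,135. Book value $108,923.
Year 6: ⌊$108,923 × 150%/8⌋ = $20,423. Book value $88,500.
Year 7: ⌊$88,500 × 150%/8⌋ = $16,593. Book value $71,907.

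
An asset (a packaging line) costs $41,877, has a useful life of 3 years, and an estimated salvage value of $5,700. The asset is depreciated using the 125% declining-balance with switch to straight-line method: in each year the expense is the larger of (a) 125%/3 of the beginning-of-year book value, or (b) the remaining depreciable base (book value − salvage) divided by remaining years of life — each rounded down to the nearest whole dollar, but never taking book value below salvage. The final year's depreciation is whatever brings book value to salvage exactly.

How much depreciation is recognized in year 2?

Depreciable base = $41,877 − $5,700 = $36,177.
Year 1: DB = ⌊$41,877 × 125%/3⌋ = $17,448; SL = ⌊$36,177/3⌋ = $12,059 → take DB $17,448. Book value $24,429.
Year 2: DB = ⌊$24,429 × 125%/3⌋ = $10,178; SL = ⌊$18,729/2⌋ = $9,364 → take DB $10,178. Book value $14,251.

$10,178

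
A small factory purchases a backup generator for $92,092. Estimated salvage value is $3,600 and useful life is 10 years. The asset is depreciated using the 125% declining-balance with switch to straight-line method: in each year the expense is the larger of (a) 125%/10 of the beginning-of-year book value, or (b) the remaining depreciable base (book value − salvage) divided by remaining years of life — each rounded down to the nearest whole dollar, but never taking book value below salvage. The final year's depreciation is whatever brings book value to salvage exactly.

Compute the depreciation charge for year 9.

Depreciable base = $92,092 − $3,600 = $88,492.
Year 1: DB = ⌊$92,092 × 125%/10⌋ = $11,511; SL = ⌊$88,492/10⌋ = $8,849 → take DB $11,511. Book value $80,581.
Year 2: DB = ⌊$80,581 × 125%/10⌋ = $10,072; SL = ⌊$76,981/9⌋ = $8,553 → take DB $10,072. Book value $70,509.
Year 3: DB = ⌊$70,509 × 125%/10⌋ = $8,813; SL = ⌊$66,909/8⌋ = $8,363 → take DB $8,813. Book value $61,696.
Year 4: DB = ⌊$61,696 × 125%/10⌋ = $7,712; SL = ⌊$58,096/7⌋ = $8,299 → take SL $8,299. Book value $53,397.
Year 5: DB = ⌊$53,397 × 125%/10⌋ = $6,674; SL = ⌊$49,797/6⌋ = $8,299 → take SL $8,299. Book value $45,098.
Year 6: DB = ⌊$45,098 × 125%/10⌋ = $5,637; SL = ⌊$41,498/5⌋ = $8,299 → take SL $8,299. Book value $36,799.
Year 7: DB = ⌊$36,799 × 125%/10⌋ = $4,599; SL = ⌊$33,199/4⌋ = $8,299 → take SL $8,299. Book value $28,500.
Year 8: DB = ⌊$28,500 × 125%/10⌋ = $3,562; SL = ⌊$24,900/3⌋ = $8,300 → take SL $8,300. Book value $20,200.
Year 9: DB = ⌊$20,200 × 125%/10⌋ = $2,525; SL = ⌊$16,600/2⌋ = $8,300 → take SL $8,300. Book value $11,900.

$8,300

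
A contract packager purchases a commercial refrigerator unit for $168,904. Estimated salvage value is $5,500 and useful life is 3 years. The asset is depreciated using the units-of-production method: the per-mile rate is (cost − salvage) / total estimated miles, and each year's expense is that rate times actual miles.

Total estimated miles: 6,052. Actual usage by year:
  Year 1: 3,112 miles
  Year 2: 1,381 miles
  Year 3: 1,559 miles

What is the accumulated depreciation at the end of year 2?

$121,311

Depreciable base = $168,904 − $5,500 = $163,404.
Rate = $163,404 / 6,052 miles = $27 per mile.
Year 1: 3,112 × $27 = $84,024. Book value $84,880.
Year 2: 1,381 × $27 = $37,287. Book value $47,593.
Accumulated through year 2 = $168,904 − $47,593 = $121,311.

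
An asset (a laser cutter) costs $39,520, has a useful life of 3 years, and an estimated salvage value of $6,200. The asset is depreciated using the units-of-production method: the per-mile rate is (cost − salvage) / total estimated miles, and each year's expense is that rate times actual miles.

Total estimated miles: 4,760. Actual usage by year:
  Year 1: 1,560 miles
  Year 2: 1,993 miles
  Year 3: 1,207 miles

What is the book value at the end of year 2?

Depreciable base = $39,520 − $6,200 = $33,320.
Rate = $33,320 / 4,760 miles = $7 per mile.
Year 1: 1,560 × $7 = $10,920. Book value $28,600.
Year 2: 1,993 × $7 = $13,951. Book value $14,649.

$14,649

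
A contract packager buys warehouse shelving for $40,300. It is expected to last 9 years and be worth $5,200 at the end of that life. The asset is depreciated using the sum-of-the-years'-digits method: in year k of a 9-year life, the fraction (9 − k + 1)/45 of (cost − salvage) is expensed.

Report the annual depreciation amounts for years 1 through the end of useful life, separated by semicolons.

$7,020; $6,240; $5,460; $4,680; $3,900; $3,120; $2,340; $1,560; $780

Depreciable base = $40,300 − $5,200 = $35,100.
Sum of the years' digits = 9+8+7+6+5+4+3+2+1 = 45.
Year 1: $35,100 × 9/45 = $7,020. Book value $33,280.
Year 2: $35,100 × 8/45 = $6,240. Book value $27,040.
Year 3: $35,100 × 7/45 = $5,460. Book value $21,580.
Year 4: $35,100 × 6/45 = $4,680. Book value $16,900.
Year 5: $35,100 × 5/45 = $3,900. Book value $13,000.
Year 6: $35,100 × 4/45 = $3,120. Book value $9,880.
Year 7: $35,100 × 3/45 = $2,340. Book value $7,540.
Year 8: $35,100 × 2/45 = $1,560. Book value $5,980.
Year 9: $35,100 × 1/45 = $780. Book value $5,200.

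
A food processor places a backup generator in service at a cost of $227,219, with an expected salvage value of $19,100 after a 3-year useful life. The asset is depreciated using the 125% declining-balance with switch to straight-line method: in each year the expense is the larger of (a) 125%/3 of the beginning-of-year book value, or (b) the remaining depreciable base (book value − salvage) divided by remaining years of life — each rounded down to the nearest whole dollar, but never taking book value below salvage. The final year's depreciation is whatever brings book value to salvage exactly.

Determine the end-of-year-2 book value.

Depreciable base = $227,219 − $19,100 = $208,119.
Year 1: DB = ⌊$227,219 × 125%/3⌋ = $94,674; SL = ⌊$208,119/3⌋ = $69,373 → take DB $94,674. Book value $132,545.
Year 2: DB = ⌊$132,545 × 125%/3⌋ = $55,227; SL = ⌊$113,445/2⌋ = $56,722 → take SL $56,722. Book value $75,823.

$75,823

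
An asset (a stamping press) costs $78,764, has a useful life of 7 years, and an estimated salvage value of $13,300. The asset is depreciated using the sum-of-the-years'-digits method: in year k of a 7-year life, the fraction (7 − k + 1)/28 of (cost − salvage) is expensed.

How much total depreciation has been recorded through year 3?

$42,084

Depreciable base = $78,764 − $13,300 = $65,464.
Sum of the years' digits = 7+6+5+4+3+2+1 = 28.
Year 1: $65,464 × 7/28 = $16,366. Book value $62,398.
Year 2: $65,464 × 6/28 = $14,028. Book value $48,370.
Year 3: $65,464 × 5/28 = $11,690. Book value $36,680.
Accumulated through year 3 = $78,764 − $36,680 = $42,084.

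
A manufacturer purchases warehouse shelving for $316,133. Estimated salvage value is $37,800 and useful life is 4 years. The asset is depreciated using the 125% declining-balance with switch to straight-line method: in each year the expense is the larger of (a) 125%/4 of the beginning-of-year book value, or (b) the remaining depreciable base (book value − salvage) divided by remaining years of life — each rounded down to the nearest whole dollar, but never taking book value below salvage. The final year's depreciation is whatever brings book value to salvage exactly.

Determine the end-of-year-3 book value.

Depreciable base = $316,133 − $37,800 = $278,333.
Year 1: DB = ⌊$316,133 × 125%/4⌋ = $98,791; SL = ⌊$278,333/4⌋ = $69,583 → take DB $98,791. Book value $217,342.
Year 2: DB = ⌊$217,342 × 125%/4⌋ = $67,919; SL = ⌊$179,542/3⌋ = $59,847 → take DB $67,919. Book value $149,423.
Year 3: DB = ⌊$149,423 × 125%/4⌋ = $46,694; SL = ⌊$111,623/2⌋ = $55,811 → take SL $55,811. Book value $93,612.

$93,612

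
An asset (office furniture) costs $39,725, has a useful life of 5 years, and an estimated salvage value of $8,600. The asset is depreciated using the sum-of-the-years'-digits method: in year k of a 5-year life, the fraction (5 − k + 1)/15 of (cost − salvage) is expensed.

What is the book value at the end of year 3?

Depreciable base = $39,725 − $8,600 = $31,125.
Sum of the years' digits = 5+4+3+2+1 = 15.
Year 1: $31,125 × 5/15 = $10,375. Book value $29,350.
Year 2: $31,125 × 4/15 = $8,300. Book value $21,050.
Year 3: $31,125 × 3/15 = $6,225. Book value $14,825.

$14,825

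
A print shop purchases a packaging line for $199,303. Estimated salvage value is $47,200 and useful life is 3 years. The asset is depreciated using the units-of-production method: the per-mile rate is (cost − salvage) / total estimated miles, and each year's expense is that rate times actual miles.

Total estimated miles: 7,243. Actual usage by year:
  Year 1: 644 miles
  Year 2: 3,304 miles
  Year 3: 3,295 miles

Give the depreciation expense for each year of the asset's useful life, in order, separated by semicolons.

$13,524; $69,384; $69,195

Depreciable base = $199,303 − $47,200 = $152,103.
Rate = $152,103 / 7,243 miles = $21 per mile.
Year 1: 644 × $21 = $13,524. Book value $185,779.
Year 2: 3,304 × $21 = $69,384. Book value $116,395.
Year 3: 3,295 × $21 = $69,195. Book value $47,200.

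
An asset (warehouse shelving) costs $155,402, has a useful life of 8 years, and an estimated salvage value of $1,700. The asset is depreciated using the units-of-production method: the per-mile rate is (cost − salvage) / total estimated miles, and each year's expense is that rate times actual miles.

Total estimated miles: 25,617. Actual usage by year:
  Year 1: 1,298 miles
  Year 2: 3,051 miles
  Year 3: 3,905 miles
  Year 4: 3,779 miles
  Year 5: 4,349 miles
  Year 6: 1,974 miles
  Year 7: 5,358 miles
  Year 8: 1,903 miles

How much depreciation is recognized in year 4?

$22,674

Depreciable base = $155,402 − $1,700 = $153,702.
Rate = $153,702 / 25,617 miles = $6 per mile.
Year 1: 1,298 × $6 = $7,788. Book value $147,614.
Year 2: 3,051 × $6 = $18,306. Book value $129,308.
Year 3: 3,905 × $6 = $23,430. Book value $105,878.
Year 4: 3,779 × $6 = $22,674. Book value $83,204.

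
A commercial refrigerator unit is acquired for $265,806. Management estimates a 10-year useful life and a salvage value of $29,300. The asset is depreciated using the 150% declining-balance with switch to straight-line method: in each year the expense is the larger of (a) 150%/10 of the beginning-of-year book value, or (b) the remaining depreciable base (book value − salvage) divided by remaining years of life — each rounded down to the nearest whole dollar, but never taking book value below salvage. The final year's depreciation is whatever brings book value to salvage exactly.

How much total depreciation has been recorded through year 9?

Depreciable base = $265,806 − $29,300 = $236,506.
Year 1: DB = ⌊$265,806 × 150%/10⌋ = $39,870; SL = ⌊$236,506/10⌋ = $23,650 → take DB $39,870. Book value $225,936.
Year 2: DB = ⌊$225,936 × 150%/10⌋ = $33,890; SL = ⌊$196,636/9⌋ = $21,848 → take DB $33,890. Book value $192,046.
Year 3: DB = ⌊$192,046 × 150%/10⌋ = $28,806; SL = ⌊$162,746/8⌋ = $20,343 → take DB $28,806. Book value $163,240.
Year 4: DB = ⌊$163,240 × 150%/10⌋ = $24,486; SL = ⌊$133,940/7⌋ = $19,134 → take DB $24,486. Book value $138,754.
Year 5: DB = ⌊$138,754 × 150%/10⌋ = $20,813; SL = ⌊$109,454/6⌋ = $18,242 → take DB $20,813. Book value $117,941.
Year 6: DB = ⌊$117,941 × 150%/10⌋ = $17,691; SL = ⌊$88,641/5⌋ = $17,728 → take SL $17,728. Book value $100,213.
Year 7: DB = ⌊$100,213 × 150%/10⌋ = $15,031; SL = ⌊$70,913/4⌋ = $17,728 → take SL $17,728. Book value $82,485.
Year 8: DB = ⌊$82,485 × 150%/10⌋ = $12,372; SL = ⌊$53,185/3⌋ = $17,728 → take SL $17,728. Book value $64,757.
Year 9: DB = ⌊$64,757 × 150%/10⌋ = $9,713; SL = ⌊$35,457/2⌋ = $17,728 → take SL $17,728. Book value $47,029.
Accumulated through year 9 = $265,806 − $47,029 = $218,777.

$218,777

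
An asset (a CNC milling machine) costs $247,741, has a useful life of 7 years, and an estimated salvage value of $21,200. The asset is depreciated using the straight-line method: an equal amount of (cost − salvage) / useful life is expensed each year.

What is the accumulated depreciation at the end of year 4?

Depreciable base = $247,741 − $21,200 = $226,541.
Annual expense = $226,541 / 7 = $32,363.
End of year 1: book value $215,378.
End of year 2: book value $183,015.
End of year 3: book value $150,652.
End of year 4: book value $118,289.
Accumulated through year 4 = $247,741 − $118,289 = $129,452.

$129,452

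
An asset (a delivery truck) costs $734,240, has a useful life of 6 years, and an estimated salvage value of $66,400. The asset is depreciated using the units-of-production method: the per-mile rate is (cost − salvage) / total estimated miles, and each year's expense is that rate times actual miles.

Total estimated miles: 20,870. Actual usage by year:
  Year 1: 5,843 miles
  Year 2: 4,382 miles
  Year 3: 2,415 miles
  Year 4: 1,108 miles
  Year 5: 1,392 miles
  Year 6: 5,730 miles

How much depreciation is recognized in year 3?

Depreciable base = $734,240 − $66,400 = $667,840.
Rate = $667,840 / 20,870 miles = $32 per mile.
Year 1: 5,843 × $32 = $186,976. Book value $547,264.
Year 2: 4,382 × $32 = $140,224. Book value $407,040.
Year 3: 2,415 × $32 = $77,280. Book value $329,760.

$77,280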